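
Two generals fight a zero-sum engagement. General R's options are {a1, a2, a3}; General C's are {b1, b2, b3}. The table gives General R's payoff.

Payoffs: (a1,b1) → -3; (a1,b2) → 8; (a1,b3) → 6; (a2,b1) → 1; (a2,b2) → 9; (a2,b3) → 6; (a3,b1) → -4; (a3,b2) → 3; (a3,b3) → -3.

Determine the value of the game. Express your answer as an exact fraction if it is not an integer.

1

Row minima: a1 → -3, a2 → 1, a3 → -4; maximin = 1.
Column maxima: b1 → 1, b2 → 9, b3 → 6; minimax = 1.
Since maximin = minimax = 1, there is a saddle point and the value is 1.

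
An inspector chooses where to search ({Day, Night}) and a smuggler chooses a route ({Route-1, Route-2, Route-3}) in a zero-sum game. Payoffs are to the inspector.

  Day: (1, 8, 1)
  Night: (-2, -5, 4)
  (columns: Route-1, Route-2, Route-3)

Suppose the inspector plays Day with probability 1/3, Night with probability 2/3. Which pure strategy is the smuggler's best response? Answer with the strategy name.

Route-1

If the smuggler plays Route-1, the inspector's expected payoff is (1/3)·1 + (2/3)·(-2) = -1.
If the smuggler plays Route-2, the inspector's expected payoff is (1/3)·8 + (2/3)·(-5) = -2/3.
If the smuggler plays Route-3, the inspector's expected payoff is (1/3)·1 + (2/3)·4 = 3.
The smuggler minimizes the inspector's payoff; the smallest is -1, so the best response is Route-1.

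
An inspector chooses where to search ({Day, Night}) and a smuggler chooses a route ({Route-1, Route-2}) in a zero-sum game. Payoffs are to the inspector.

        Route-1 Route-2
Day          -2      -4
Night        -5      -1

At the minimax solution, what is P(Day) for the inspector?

Row minima: Day → -4, Night → -5; maximin = -4.
Column maxima: Route-1 → -2, Route-2 → -1; minimax = -2.
-4 ≠ -2, so there is no saddle point; optimal play is mixed.
Let the inspector play Day with probability p. Expected payoff against Route-1: (-2)p + (-5)(1−p) = 3p − 5; against Route-2: (-4)p + (-1)(1−p) = −3p − 1.
Setting these equal: 3p − 5 = −3p − 1 ⇒ 6p = 4 ⇒ p = 2/3, and the value is (3)·(2/3) − 5 = -3.
For the smuggler: with q = P(Route-1), equating Day's and Night's payoffs gives 2q − 4 = −4q − 1 ⇒ q = 1/2.

2/3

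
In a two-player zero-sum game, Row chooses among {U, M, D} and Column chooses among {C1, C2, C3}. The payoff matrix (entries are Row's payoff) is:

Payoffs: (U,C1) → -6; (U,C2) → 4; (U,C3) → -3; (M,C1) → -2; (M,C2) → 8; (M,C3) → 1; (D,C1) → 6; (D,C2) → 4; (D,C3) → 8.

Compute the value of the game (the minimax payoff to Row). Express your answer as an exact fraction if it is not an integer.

14/3

Row minima: U → -6, M → -2, D → 4; maximin = 4.
Column maxima: C1 → 6, C2 → 8, C3 → 8; minimax = 6.
4 ≠ 6, so there is no saddle point; optimal play is mixed.
U is strictly dominated by M, so Row never plays it.
C3 is strictly dominated by C1 (it gives Row strictly more in every row), so Column never plays it.
On the remaining 2×2 (M, D vs C1, C2):
Let Row play M with probability p. Expected payoff against C1: (-2)p + 6(1−p) = −8p + 6; against C2: 8p + 4(1−p) = 4p + 4.
Setting these equal: −8p + 6 = 4p + 4 ⇒ −12p = -2 ⇒ p = 1/6, and the value is (-8)·(1/6) + 6 = 14/3.
For Column: with q = P(C1), equating M's and D's payoffs gives −10q + 8 = 2q + 4 ⇒ q = 1/3.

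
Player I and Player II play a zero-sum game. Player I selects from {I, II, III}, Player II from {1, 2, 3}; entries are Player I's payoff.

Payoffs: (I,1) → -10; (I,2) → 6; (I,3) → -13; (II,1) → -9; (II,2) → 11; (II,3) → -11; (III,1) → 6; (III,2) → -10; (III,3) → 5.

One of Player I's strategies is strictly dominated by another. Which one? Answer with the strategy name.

I

II gives a strictly higher payoff than I against every column: -9 > -10, 11 > 6, -11 > -13.
So I is strictly dominated and Player I never plays it.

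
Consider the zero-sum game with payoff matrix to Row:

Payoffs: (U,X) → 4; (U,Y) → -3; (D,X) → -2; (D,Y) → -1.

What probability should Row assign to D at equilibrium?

Row minima: U → -3, D → -2; maximin = -2.
Column maxima: X → 4, Y → -1; minimax = -1.
-2 ≠ -1, so there is no saddle point; optimal play is mixed.
Let Row play U with probability p. Expected payoff against X: 4p + (-2)(1−p) = 6p − 2; against Y: (-3)p + (-1)(1−p) = −2p − 1.
Setting these equal: 6p − 2 = −2p − 1 ⇒ 8p = 1 ⇒ p = 1/8, and the value is (6)·(1/8) − 2 = -5/4.
For Column: with q = P(X), equating U's and D's payoffs gives 7q − 3 = −q − 1 ⇒ q = 1/4.

7/8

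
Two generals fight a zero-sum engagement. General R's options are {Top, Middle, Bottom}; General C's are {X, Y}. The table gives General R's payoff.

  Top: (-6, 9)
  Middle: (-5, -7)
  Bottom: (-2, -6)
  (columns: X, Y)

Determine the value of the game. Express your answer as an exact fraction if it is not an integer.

Row minima: Top → -6, Middle → -7, Bottom → -6; maximin = -6.
Column maxima: X → -2, Y → 9; minimax = -2.
-6 ≠ -2, so there is no saddle point; optimal play is mixed.
Middle is strictly dominated by Bottom, so General R never plays it.
On the remaining 2×2 (Top, Bottom vs X, Y):
Let General R play Top with probability p. Expected payoff against X: (-6)p + (-2)(1−p) = −4p − 2; against Y: 9p + (-6)(1−p) = 15p − 6.
Setting these equal: −4p − 2 = 15p − 6 ⇒ −19p = -4 ⇒ p = 4/19, and the value is (-4)·(4/19) − 2 = -54/19.
For General C: with q = P(X), equating Top's and Bottom's payoffs gives −15q + 9 = 4q − 6 ⇒ q = 15/19.

-54/19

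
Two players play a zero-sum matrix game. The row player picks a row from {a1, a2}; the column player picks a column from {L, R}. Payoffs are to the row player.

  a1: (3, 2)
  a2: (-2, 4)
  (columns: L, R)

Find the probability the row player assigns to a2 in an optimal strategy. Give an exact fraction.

1/7

Row minima: a1 → 2, a2 → -2; maximin = 2.
Column maxima: L → 3, R → 4; minimax = 3.
2 ≠ 3, so there is no saddle point; optimal play is mixed.
Let the row player play a1 with probability p. Expected payoff against L: 3p + (-2)(1−p) = 5p − 2; against R: 2p + 4(1−p) = −2p + 4.
Setting these equal: 5p − 2 = −2p + 4 ⇒ 7p = 6 ⇒ p = 6/7, and the value is (5)·(6/7) − 2 = 16/7.
For the column player: with q = P(L), equating a1's and a2's payoffs gives q + 2 = −6q + 4 ⇒ q = 2/7.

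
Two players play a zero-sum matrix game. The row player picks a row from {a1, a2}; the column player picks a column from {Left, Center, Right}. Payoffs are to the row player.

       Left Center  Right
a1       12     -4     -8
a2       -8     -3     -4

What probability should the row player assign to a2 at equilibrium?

5/6

Row minima: a1 → -8, a2 → -8; maximin = -8.
Column maxima: Left → 12, Center → -3, Right → -4; minimax = -4.
-8 ≠ -4, so there is no saddle point; optimal play is mixed.
Center is strictly dominated by Right (it gives the row player strictly more in every row), so the column player never plays it.
On the remaining 2×2 (a1, a2 vs Left, Right):
Let the row player play a1 with probability p. Expected payoff against Left: 12p + (-8)(1−p) = 20p − 8; against Right: (-8)p + (-4)(1−p) = −4p − 4.
Setting these equal: 20p − 8 = −4p − 4 ⇒ 24p = 4 ⇒ p = 1/6, and the value is (20)·(1/6) − 8 = -14/3.
For the column player: with q = P(Left), equating a1's and a2's payoffs gives 20q − 8 = −4q − 4 ⇒ q = 1/6.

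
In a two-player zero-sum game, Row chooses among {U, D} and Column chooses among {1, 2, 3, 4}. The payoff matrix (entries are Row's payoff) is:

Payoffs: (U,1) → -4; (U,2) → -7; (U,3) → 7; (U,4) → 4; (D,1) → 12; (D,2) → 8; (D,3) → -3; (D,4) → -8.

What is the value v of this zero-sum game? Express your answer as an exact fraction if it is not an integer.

-8/9

Row minima: U → -7, D → -8; maximin = -7.
Column maxima: 1 → 12, 2 → 8, 3 → 7, 4 → 4; minimax = 4.
-7 ≠ 4, so there is no saddle point; optimal play is mixed.
1 is strictly dominated by 2 (it gives Row strictly more in every row), so Column never plays it.
3 is strictly dominated by 4 (it gives Row strictly more in every row), so Column never plays it.
On the remaining 2×2 (U, D vs 2, 4):
Let Row play U with probability p. Expected payoff against 2: (-7)p + 8(1−p) = −15p + 8; against 4: 4p + (-8)(1−p) = 12p − 8.
Setting these equal: −15p + 8 = 12p − 8 ⇒ −27p = -16 ⇒ p = 16/27, and the value is (-15)·(16/27) + 8 = -8/9.
For Column: with q = P(2), equating U's and D's payoffs gives −11q + 4 = 16q − 8 ⇒ q = 4/9.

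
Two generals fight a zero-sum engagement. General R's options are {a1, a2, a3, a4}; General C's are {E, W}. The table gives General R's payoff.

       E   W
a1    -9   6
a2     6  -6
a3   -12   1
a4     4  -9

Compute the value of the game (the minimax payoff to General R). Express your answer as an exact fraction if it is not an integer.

Row minima: a1 → -9, a2 → -6, a3 → -12, a4 → -9; maximin = -6.
Column maxima: E → 6, W → 6; minimax = 6.
-6 ≠ 6, so there is no saddle point; optimal play is mixed.
a3 is strictly dominated by a1, so General R never plays it.
a4 is strictly dominated by a2, so General R never plays it.
On the remaining 2×2 (a1, a2 vs E, W):
Let General R play a1 with probability p. Expected payoff against E: (-9)p + 6(1−p) = −15p + 6; against W: 6p + (-6)(1−p) = 12p − 6.
Setting these equal: −15p + 6 = 12p − 6 ⇒ −27p = -12 ⇒ p = 4/9, and the value is (-15)·(4/9) + 6 = -2/3.
For General C: with q = P(E), equating a1's and a2's payoffs gives −15q + 6 = 12q − 6 ⇒ q = 4/9.

-2/3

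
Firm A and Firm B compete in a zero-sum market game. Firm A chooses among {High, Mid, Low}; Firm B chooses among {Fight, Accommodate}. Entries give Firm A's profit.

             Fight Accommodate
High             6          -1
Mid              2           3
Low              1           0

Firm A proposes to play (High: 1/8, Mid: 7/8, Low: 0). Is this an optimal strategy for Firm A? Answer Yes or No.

Against Fight this mix gives (1/8)·6 + (7/8)·2 = 5/2.
Against Accommodate this mix gives (1/8)·(-1) + (7/8)·3 = 5/2.
All of Firm B's active replies (Fight, Accommodate) yield 5/2, and no column does worse for Firm A. The mix makes Firm B indifferent and guarantees 5/2, so it is optimal.

Yes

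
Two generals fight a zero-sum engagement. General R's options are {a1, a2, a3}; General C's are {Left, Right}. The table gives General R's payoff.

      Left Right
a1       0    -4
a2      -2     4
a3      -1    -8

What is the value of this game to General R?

-4/5

Row minima: a1 → -4, a2 → -2, a3 → -8; maximin = -2.
Column maxima: Left → 0, Right → 4; minimax = 0.
-2 ≠ 0, so there is no saddle point; optimal play is mixed.
a3 is strictly dominated by a1, so General R never plays it.
On the remaining 2×2 (a1, a2 vs Left, Right):
Let General R play a1 with probability p. Expected payoff against Left: 0p + (-2)(1−p) = 2p − 2; against Right: (-4)p + 4(1−p) = −8p + 4.
Setting these equal: 2p − 2 = −8p + 4 ⇒ 10p = 6 ⇒ p = 3/5, and the value is (2)·(3/5) − 2 = -4/5.
For General C: with q = P(Left), equating a1's and a2's payoffs gives 4q − 4 = −6q + 4 ⇒ q = 4/5.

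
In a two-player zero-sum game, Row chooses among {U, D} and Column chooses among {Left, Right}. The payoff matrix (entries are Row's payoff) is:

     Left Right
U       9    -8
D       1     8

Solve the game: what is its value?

10/3

Row minima: U → -8, D → 1; maximin = 1.
Column maxima: Left → 9, Right → 8; minimax = 8.
1 ≠ 8, so there is no saddle point; optimal play is mixed.
Let Row play U with probability p. Expected payoff against Left: 9p + 1(1−p) = 8p + 1; against Right: (-8)p + 8(1−p) = −16p + 8.
Setting these equal: 8p + 1 = −16p + 8 ⇒ 24p = 7 ⇒ p = 7/24, and the value is (8)·(7/24) + 1 = 10/3.
For Column: with q = P(Left), equating U's and D's payoffs gives 17q − 8 = −7q + 8 ⇒ q = 2/3.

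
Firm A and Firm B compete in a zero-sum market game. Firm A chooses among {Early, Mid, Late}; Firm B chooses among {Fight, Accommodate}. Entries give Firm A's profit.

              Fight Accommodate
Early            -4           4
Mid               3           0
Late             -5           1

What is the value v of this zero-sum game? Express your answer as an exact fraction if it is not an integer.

Row minima: Early → -4, Mid → 0, Late → -5; maximin = 0.
Column maxima: Fight → 3, Accommodate → 4; minimax = 3.
0 ≠ 3, so there is no saddle point; optimal play is mixed.
Late is strictly dominated by Early, so Firm A never plays it.
On the remaining 2×2 (Early, Mid vs Fight, Accommodate):
Let Firm A play Early with probability p. Expected payoff against Fight: (-4)p + 3(1−p) = −7p + 3; against Accommodate: 4p + 0(1−p) = 4p.
Setting these equal: −7p + 3 = 4p ⇒ −11p = -3 ⇒ p = 3/11, and the value is (-7)·(3/11) + 3 = 12/11.
For Firm B: with q = P(Fight), equating Early's and Mid's payoffs gives −8q + 4 = 3q ⇒ q = 4/11.

12/11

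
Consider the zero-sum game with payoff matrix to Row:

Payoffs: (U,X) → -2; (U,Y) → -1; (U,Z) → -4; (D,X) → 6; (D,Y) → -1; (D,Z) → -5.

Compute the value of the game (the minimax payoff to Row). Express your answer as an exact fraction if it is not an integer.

Row minima: U → -4, D → -5; maximin = -4.
Column maxima: X → 6, Y → -1, Z → -4; minimax = -4.
Since maximin = minimax = -4, there is a saddle point and the value is -4.

-4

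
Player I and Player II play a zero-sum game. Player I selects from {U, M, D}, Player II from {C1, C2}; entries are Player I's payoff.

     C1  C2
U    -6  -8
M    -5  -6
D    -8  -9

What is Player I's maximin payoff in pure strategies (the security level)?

-6

Row minima: U → -8, M → -6, D → -9.
The best of these is -6.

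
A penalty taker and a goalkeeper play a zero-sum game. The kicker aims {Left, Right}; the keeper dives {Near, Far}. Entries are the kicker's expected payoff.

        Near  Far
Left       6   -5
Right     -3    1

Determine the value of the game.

-3/5

Row minima: Left → -5, Right → -3; maximin = -3.
Column maxima: Near → 6, Far → 1; minimax = 1.
-3 ≠ 1, so there is no saddle point; optimal play is mixed.
Let the kicker play Left with probability p. Expected payoff against Near: 6p + (-3)(1−p) = 9p − 3; against Far: (-5)p + 1(1−p) = −6p + 1.
Setting these equal: 9p − 3 = −6p + 1 ⇒ 15p = 4 ⇒ p = 4/15, and the value is (9)·(4/15) − 3 = -3/5.
For the keeper: with q = P(Near), equating Left's and Right's payoffs gives 11q − 5 = −4q + 1 ⇒ q = 2/5.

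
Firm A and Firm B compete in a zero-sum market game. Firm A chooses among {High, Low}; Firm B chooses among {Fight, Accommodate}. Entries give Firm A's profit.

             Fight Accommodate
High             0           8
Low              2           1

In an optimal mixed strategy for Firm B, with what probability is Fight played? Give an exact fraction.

Row minima: High → 0, Low → 1; maximin = 1.
Column maxima: Fight → 2, Accommodate → 8; minimax = 2.
1 ≠ 2, so there is no saddle point; optimal play is mixed.
Let Firm A play High with probability p. Expected payoff against Fight: 0p + 2(1−p) = −2p + 2; against Accommodate: 8p + 1(1−p) = 7p + 1.
Setting these equal: −2p + 2 = 7p + 1 ⇒ −9p = -1 ⇒ p = 1/9, and the value is (-2)·(1/9) + 2 = 16/9.
For Firm B: with q = P(Fight), equating High's and Low's payoffs gives −8q + 8 = q + 1 ⇒ q = 7/9.

7/9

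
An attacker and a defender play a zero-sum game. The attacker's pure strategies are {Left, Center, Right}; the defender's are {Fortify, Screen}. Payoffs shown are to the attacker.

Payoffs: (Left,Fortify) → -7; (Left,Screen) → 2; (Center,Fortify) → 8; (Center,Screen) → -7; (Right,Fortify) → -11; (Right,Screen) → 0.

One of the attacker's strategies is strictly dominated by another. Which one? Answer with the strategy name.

Left gives a strictly higher payoff than Right against every column: -7 > -11, 2 > 0.
So Right is strictly dominated and the attacker never plays it.

Right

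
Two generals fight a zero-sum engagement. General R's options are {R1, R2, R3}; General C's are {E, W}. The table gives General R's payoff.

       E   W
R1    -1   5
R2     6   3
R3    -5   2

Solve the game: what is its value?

11/3

Row minima: R1 → -1, R2 → 3, R3 → -5; maximin = 3.
Column maxima: E → 6, W → 5; minimax = 5.
3 ≠ 5, so there is no saddle point; optimal play is mixed.
R3 is strictly dominated by R1, so General R never plays it.
On the remaining 2×2 (R1, R2 vs E, W):
Let General R play R1 with probability p. Expected payoff against E: (-1)p + 6(1−p) = −7p + 6; against W: 5p + 3(1−p) = 2p + 3.
Setting these equal: −7p + 6 = 2p + 3 ⇒ −9p = -3 ⇒ p = 1/3, and the value is (-7)·(1/3) + 6 = 11/3.
For General C: with q = P(E), equating R1's and R2's payoffs gives −6q + 5 = 3q + 3 ⇒ q = 2/9.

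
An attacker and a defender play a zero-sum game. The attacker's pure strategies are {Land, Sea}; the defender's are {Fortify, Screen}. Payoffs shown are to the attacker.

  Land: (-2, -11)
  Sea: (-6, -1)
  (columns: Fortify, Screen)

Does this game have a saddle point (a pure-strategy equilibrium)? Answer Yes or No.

No

Row minima: Land → -11, Sea → -6; maximin = -6.
Column maxima: Fortify → -2, Screen → -1; minimax = -2.
-6 ≠ -2, so no pure-strategy equilibrium exists.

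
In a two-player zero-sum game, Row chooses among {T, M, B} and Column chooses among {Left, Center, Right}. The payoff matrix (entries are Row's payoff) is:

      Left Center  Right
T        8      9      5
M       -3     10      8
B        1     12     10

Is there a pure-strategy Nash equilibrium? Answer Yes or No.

No

Row minima: T → 5, M → -3, B → 1; maximin = 5.
Column maxima: Left → 8, Center → 12, Right → 10; minimax = 8.
5 ≠ 8, so no pure-strategy equilibrium exists.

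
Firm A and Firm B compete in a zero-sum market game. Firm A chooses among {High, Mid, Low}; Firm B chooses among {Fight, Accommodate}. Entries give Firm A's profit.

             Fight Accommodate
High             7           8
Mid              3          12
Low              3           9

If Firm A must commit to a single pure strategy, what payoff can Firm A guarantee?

Row minima: High → 7, Mid → 3, Low → 3.
The best of these is 7.

7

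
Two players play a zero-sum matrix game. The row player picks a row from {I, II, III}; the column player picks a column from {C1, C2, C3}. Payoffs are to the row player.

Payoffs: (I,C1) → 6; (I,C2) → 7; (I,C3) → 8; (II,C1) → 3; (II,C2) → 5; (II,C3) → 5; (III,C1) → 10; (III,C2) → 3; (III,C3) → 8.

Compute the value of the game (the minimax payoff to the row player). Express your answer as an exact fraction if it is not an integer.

13/2

Row minima: I → 6, II → 3, III → 3; maximin = 6.
Column maxima: C1 → 10, C2 → 7, C3 → 8; minimax = 7.
6 ≠ 7, so there is no saddle point; optimal play is mixed.
II is strictly dominated by I, so the row player never plays it.
With II eliminated, C3 is strictly dominated by C2 (it gives the row player strictly more in every remaining row), so the column player never plays it.
On the remaining 2×2 (I, III vs C1, C2):
Let the row player play I with probability p. Expected payoff against C1: 6p + 10(1−p) = −4p + 10; against C2: 7p + 3(1−p) = 4p + 3.
Setting these equal: −4p + 10 = 4p + 3 ⇒ −8p = -7 ⇒ p = 7/8, and the value is (-4)·(7/8) + 10 = 13/2.
For the column player: with q = P(C1), equating I's and III's payoffs gives −q + 7 = 7q + 3 ⇒ q = 1/2.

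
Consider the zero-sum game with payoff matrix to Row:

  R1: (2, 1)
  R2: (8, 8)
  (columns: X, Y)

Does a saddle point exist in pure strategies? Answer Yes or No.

Row minima: R1 → 1, R2 → 8; maximin = 8.
Column maxima: X → 8, Y → 8; minimax = 8.
maximin = minimax = 8, so a saddle point exists.

Yes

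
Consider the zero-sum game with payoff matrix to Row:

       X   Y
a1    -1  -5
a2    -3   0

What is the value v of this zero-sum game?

Row minima: a1 → -5, a2 → -3; maximin = -3.
Column maxima: X → -1, Y → 0; minimax = -1.
-3 ≠ -1, so there is no saddle point; optimal play is mixed.
Let Row play a1 with probability p. Expected payoff against X: (-1)p + (-3)(1−p) = 2p − 3; against Y: (-5)p + 0(1−p) = −5p.
Setting these equal: 2p − 3 = −5p ⇒ 7p = 3 ⇒ p = 3/7, and the value is (2)·(3/7) − 3 = -15/7.
For Column: with q = P(X), equating a1's and a2's payoffs gives 4q − 5 = −3q ⇒ q = 5/7.

-15/7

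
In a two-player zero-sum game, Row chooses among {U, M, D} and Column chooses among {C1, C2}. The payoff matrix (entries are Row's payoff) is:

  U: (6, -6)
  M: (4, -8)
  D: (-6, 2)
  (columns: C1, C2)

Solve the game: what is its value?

-6/5

Row minima: U → -6, M → -8, D → -6; maximin = -6.
Column maxima: C1 → 6, C2 → 2; minimax = 2.
-6 ≠ 2, so there is no saddle point; optimal play is mixed.
M is strictly dominated by U, so Row never plays it.
On the remaining 2×2 (U, D vs C1, C2):
Let Row play U with probability p. Expected payoff against C1: 6p + (-6)(1−p) = 12p − 6; against C2: (-6)p + 2(1−p) = −8p + 2.
Setting these equal: 12p − 6 = −8p + 2 ⇒ 20p = 8 ⇒ p = 2/5, and the value is (12)·(2/5) − 6 = -6/5.
For Column: with q = P(C1), equating U's and D's payoffs gives 12q − 6 = −8q + 2 ⇒ q = 2/5.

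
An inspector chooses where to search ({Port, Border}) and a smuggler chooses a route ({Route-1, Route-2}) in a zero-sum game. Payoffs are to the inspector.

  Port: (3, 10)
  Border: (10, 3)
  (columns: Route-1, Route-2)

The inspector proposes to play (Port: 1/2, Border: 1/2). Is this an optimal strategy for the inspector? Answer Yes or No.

Yes

Against Route-1 this mix gives (1/2)·3 + (1/2)·10 = 13/2.
Against Route-2 this mix gives (1/2)·10 + (1/2)·3 = 13/2.
All of the smuggler's active replies (Route-1, Route-2) yield 13/2, and no column does worse for the inspector. The mix makes the smuggler indifferent and guarantees 13/2, so it is optimal.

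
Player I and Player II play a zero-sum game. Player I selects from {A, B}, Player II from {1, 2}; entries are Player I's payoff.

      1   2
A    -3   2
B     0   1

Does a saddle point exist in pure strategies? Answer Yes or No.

Row minima: A → -3, B → 0; maximin = 0.
Column maxima: 1 → 0, 2 → 2; minimax = 0.
maximin = minimax = 0, so a saddle point exists.

Yes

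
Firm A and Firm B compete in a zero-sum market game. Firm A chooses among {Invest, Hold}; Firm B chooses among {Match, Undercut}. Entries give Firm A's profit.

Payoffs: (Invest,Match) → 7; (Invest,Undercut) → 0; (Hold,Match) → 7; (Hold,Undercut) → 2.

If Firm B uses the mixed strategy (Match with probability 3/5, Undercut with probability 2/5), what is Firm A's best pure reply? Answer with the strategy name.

Expected payoff of Invest: (3/5)·7 + (2/5)·0 = 21/5.
Expected payoff of Hold: (3/5)·7 + (2/5)·2 = 5.
The largest is 5, so Firm A's best response is Hold.

Hold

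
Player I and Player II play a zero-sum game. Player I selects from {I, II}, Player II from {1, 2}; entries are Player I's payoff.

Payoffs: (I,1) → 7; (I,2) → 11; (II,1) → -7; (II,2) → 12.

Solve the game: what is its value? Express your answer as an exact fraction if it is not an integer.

7

Row minima: I → 7, II → -7; maximin = 7.
Column maxima: 1 → 7, 2 → 12; minimax = 7.
Since maximin = minimax = 7, there is a saddle point and the value is 7.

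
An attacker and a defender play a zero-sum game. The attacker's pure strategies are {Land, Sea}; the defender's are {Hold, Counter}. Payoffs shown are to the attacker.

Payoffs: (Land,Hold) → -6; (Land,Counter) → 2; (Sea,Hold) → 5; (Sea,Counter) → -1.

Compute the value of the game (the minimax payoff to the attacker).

2/7

Row minima: Land → -6, Sea → -1; maximin = -1.
Column maxima: Hold → 5, Counter → 2; minimax = 2.
-1 ≠ 2, so there is no saddle point; optimal play is mixed.
Let the attacker play Land with probability p. Expected payoff against Hold: (-6)p + 5(1−p) = −11p + 5; against Counter: 2p + (-1)(1−p) = 3p − 1.
Setting these equal: −11p + 5 = 3p − 1 ⇒ −14p = -6 ⇒ p = 3/7, and the value is (-11)·(3/7) + 5 = 2/7.
For the defender: with q = P(Hold), equating Land's and Sea's payoffs gives −8q + 2 = 6q − 1 ⇒ q = 3/14.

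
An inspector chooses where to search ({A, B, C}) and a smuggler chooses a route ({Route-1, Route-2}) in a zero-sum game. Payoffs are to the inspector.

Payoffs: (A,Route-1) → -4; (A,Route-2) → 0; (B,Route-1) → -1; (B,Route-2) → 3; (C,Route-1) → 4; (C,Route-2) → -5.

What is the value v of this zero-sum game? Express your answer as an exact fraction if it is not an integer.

7/13

Row minima: A → -4, B → -1, C → -5; maximin = -1.
Column maxima: Route-1 → 4, Route-2 → 3; minimax = 3.
-1 ≠ 3, so there is no saddle point; optimal play is mixed.
A is strictly dominated by B, so the inspector never plays it.
On the remaining 2×2 (B, C vs Route-1, Route-2):
Let the inspector play B with probability p. Expected payoff against Route-1: (-1)p + 4(1−p) = −5p + 4; against Route-2: 3p + (-5)(1−p) = 8p − 5.
Setting these equal: −5p + 4 = 8p − 5 ⇒ −13p = -9 ⇒ p = 9/13, and the value is (-5)·(9/13) + 4 = 7/13.
For the smuggler: with q = P(Route-1), equating B's and C's payoffs gives −4q + 3 = 9q − 5 ⇒ q = 8/13.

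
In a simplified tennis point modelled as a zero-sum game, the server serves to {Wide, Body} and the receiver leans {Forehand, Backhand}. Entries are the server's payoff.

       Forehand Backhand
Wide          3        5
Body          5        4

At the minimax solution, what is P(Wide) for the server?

Row minima: Wide → 3, Body → 4; maximin = 4.
Column maxima: Forehand → 5, Backhand → 5; minimax = 5.
4 ≠ 5, so there is no saddle point; optimal play is mixed.
Let the server play Wide with probability p. Expected payoff against Forehand: 3p + 5(1−p) = −2p + 5; against Backhand: 5p + 4(1−p) = p + 4.
Setting these equal: −2p + 5 = p + 4 ⇒ −3p = -1 ⇒ p = 1/3, and the value is (-2)·(1/3) + 5 = 13/3.
For the receiver: with q = P(Forehand), equating Wide's and Body's payoffs gives −2q + 5 = q + 4 ⇒ q = 1/3.

1/3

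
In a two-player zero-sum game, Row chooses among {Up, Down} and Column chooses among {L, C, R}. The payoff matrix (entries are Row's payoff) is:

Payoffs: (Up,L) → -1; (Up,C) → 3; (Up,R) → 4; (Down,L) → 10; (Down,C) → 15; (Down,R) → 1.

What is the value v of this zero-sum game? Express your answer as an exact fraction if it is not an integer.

41/14

Row minima: Up → -1, Down → 1; maximin = 1.
Column maxima: L → 10, C → 15, R → 4; minimax = 4.
1 ≠ 4, so there is no saddle point; optimal play is mixed.
C is strictly dominated by L (it gives Row strictly more in every row), so Column never plays it.
On the remaining 2×2 (Up, Down vs L, R):
Let Row play Up with probability p. Expected payoff against L: (-1)p + 10(1−p) = −11p + 10; against R: 4p + 1(1−p) = 3p + 1.
Setting these equal: −11p + 10 = 3p + 1 ⇒ −14p = -9 ⇒ p = 9/14, and the value is (-11)·(9/14) + 10 = 41/14.
For Column: with q = P(L), equating Up's and Down's payoffs gives −5q + 4 = 9q + 1 ⇒ q = 3/14.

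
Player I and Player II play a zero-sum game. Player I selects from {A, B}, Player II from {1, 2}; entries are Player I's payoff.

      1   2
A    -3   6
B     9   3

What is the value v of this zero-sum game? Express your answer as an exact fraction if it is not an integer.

21/5

Row minima: A → -3, B → 3; maximin = 3.
Column maxima: 1 → 9, 2 → 6; minimax = 6.
3 ≠ 6, so there is no saddle point; optimal play is mixed.
Let Player I play A with probability p. Expected payoff against 1: (-3)p + 9(1−p) = −12p + 9; against 2: 6p + 3(1−p) = 3p + 3.
Setting these equal: −12p + 9 = 3p + 3 ⇒ −15p = -6 ⇒ p = 2/5, and the value is (-12)·(2/5) + 9 = 21/5.
For Player II: with q = P(1), equating A's and B's payoffs gives −9q + 6 = 6q + 3 ⇒ q = 1/5.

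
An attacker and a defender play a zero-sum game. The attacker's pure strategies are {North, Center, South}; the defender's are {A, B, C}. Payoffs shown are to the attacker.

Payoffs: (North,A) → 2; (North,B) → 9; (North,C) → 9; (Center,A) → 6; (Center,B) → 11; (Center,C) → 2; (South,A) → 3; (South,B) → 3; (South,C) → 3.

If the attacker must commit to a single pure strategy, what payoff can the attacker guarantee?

3

Row minima: North → 2, Center → 2, South → 3.
The best of these is 3.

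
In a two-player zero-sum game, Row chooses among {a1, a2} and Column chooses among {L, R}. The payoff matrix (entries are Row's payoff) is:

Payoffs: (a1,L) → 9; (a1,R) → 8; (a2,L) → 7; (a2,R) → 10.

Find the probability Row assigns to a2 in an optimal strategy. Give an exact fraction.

Row minima: a1 → 8, a2 → 7; maximin = 8.
Column maxima: L → 9, R → 10; minimax = 9.
8 ≠ 9, so there is no saddle point; optimal play is mixed.
Let Row play a1 with probability p. Expected payoff against L: 9p + 7(1−p) = 2p + 7; against R: 8p + 10(1−p) = −2p + 10.
Setting these equal: 2p + 7 = −2p + 10 ⇒ 4p = 3 ⇒ p = 3/4, and the value is (2)·(3/4) + 7 = 17/2.
For Column: with q = P(L), equating a1's and a2's payoffs gives q + 8 = −3q + 10 ⇒ q = 1/2.

1/4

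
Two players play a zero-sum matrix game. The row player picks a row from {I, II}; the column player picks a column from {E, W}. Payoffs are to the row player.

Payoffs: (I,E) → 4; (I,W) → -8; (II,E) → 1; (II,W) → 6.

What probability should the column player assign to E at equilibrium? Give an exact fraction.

14/17

Row minima: I → -8, II → 1; maximin = 1.
Column maxima: E → 4, W → 6; minimax = 4.
1 ≠ 4, so there is no saddle point; optimal play is mixed.
Let the row player play I with probability p. Expected payoff against E: 4p + 1(1−p) = 3p + 1; against W: (-8)p + 6(1−p) = −14p + 6.
Setting these equal: 3p + 1 = −14p + 6 ⇒ 17p = 5 ⇒ p = 5/17, and the value is (3)·(5/17) + 1 = 32/17.
For the column player: with q = P(E), equating I's and II's payoffs gives 12q − 8 = −5q + 6 ⇒ q = 14/17.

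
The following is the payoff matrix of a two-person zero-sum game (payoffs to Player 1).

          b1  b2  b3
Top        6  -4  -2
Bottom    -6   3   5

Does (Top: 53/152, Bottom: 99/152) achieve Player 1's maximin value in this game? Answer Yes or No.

No

Against b1 this mix gives (53/152)·6 + (99/152)·(-6) = -69/38.
Against b2 this mix gives (53/152)·(-4) + (99/152)·3 = 85/152.
Against b3 this mix gives (53/152)·(-2) + (99/152)·5 = 389/152.
Player 2 will play b1, holding Player 1 to -69/38. Shifting weight toward the row that does better against b1 would raise this floor (the equalizing mix achieves -6/19 against both b1 and b2), so the proposed strategy is not optimal.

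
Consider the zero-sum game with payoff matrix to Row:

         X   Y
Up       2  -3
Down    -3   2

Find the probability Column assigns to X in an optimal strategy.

Row minima: Up → -3, Down → -3; maximin = -3.
Column maxima: X → 2, Y → 2; minimax = 2.
-3 ≠ 2, so there is no saddle point; optimal play is mixed.
Let Row play Up with probability p. Expected payoff against X: 2p + (-3)(1−p) = 5p − 3; against Y: (-3)p + 2(1−p) = −5p + 2.
Setting these equal: 5p − 3 = −5p + 2 ⇒ 10p = 5 ⇒ p = 1/2, and the value is (5)·(1/2) − 3 = -1/2.
For Column: with q = P(X), equating Up's and Down's payoffs gives 5q − 3 = −5q + 2 ⇒ q = 1/2.

1/2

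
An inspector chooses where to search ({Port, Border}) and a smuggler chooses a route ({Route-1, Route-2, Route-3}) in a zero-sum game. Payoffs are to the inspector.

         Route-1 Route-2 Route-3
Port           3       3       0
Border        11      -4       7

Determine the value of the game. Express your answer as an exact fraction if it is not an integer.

Row minima: Port → 0, Border → -4; maximin = 0.
Column maxima: Route-1 → 11, Route-2 → 3, Route-3 → 7; minimax = 3.
0 ≠ 3, so there is no saddle point; optimal play is mixed.
Route-1 is strictly dominated by Route-3 (it gives the inspector strictly more in every row), so the smuggler never plays it.
On the remaining 2×2 (Port, Border vs Route-2, Route-3):
Let the inspector play Port with probability p. Expected payoff against Route-2: 3p + (-4)(1−p) = 7p − 4; against Route-3: 0p + 7(1−p) = −7p + 7.
Setting these equal: 7p − 4 = −7p + 7 ⇒ 14p = 11 ⇒ p = 11/14, and the value is (7)·(11/14) − 4 = 3/2.
For the smuggler: with q = P(Route-2), equating Port's and Border's payoffs gives 3q = −11q + 7 ⇒ q = 1/2.

3/2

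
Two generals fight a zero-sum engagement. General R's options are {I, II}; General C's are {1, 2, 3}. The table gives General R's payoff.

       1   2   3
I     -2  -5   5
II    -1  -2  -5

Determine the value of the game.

-35/13

Row minima: I → -5, II → -5; maximin = -5.
Column maxima: 1 → -1, 2 → -2, 3 → 5; minimax = -2.
-5 ≠ -2, so there is no saddle point; optimal play is mixed.
1 is strictly dominated by 2 (it gives General R strictly more in every row), so General C never plays it.
On the remaining 2×2 (I, II vs 2, 3):
Let General R play I with probability p. Expected payoff against 2: (-5)p + (-2)(1−p) = −3p − 2; against 3: 5p + (-5)(1−p) = 10p − 5.
Setting these equal: −3p − 2 = 10p − 5 ⇒ −13p = -3 ⇒ p = 3/13, and the value is (-3)·(3/13) − 2 = -35/13.
For General C: with q = P(2), equating I's and II's payoffs gives −10q + 5 = 3q − 5 ⇒ q = 10/13.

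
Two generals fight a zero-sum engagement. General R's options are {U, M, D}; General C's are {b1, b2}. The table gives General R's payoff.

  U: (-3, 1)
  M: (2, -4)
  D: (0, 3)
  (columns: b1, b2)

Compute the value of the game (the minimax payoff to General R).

Row minima: U → -3, M → -4, D → 0; maximin = 0.
Column maxima: b1 → 2, b2 → 3; minimax = 2.
0 ≠ 2, so there is no saddle point; optimal play is mixed.
U is strictly dominated by D, so General R never plays it.
On the remaining 2×2 (M, D vs b1, b2):
Let General R play M with probability p. Expected payoff against b1: 2p + 0(1−p) = 2p; against b2: (-4)p + 3(1−p) = −7p + 3.
Setting these equal: 2p = −7p + 3 ⇒ 9p = 3 ⇒ p = 1/3, and the value is (2)·(1/3) = 2/3.
For General C: with q = P(b1), equating M's and D's payoffs gives 6q − 4 = −3q + 3 ⇒ q = 7/9.

2/3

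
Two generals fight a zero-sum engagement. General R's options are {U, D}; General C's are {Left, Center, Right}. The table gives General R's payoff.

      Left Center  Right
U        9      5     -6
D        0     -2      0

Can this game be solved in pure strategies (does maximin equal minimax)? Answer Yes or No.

No

Row minima: U → -6, D → -2; maximin = -2.
Column maxima: Left → 9, Center → 5, Right → 0; minimax = 0.
-2 ≠ 0, so no pure-strategy equilibrium exists.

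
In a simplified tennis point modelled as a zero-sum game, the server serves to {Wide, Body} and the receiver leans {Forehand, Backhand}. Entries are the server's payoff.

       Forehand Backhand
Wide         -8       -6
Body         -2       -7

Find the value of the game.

-44/7

Row minima: Wide → -8, Body → -7; maximin = -7.
Column maxima: Forehand → -2, Backhand → -6; minimax = -6.
-7 ≠ -6, so there is no saddle point; optimal play is mixed.
Let the server play Wide with probability p. Expected payoff against Forehand: (-8)p + (-2)(1−p) = −6p − 2; against Backhand: (-6)p + (-7)(1−p) = p − 7.
Setting these equal: −6p − 2 = p − 7 ⇒ −7p = -5 ⇒ p = 5/7, and the value is (-6)·(5/7) − 2 = -44/7.
For the receiver: with q = P(Forehand), equating Wide's and Body's payoffs gives −2q − 6 = 5q − 7 ⇒ q = 1/7.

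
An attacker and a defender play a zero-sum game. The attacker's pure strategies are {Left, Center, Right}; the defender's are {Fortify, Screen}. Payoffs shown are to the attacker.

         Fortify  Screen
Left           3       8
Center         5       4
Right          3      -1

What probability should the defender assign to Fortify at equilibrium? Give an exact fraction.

2/3

Row minima: Left → 3, Center → 4, Right → -1; maximin = 4.
Column maxima: Fortify → 5, Screen → 8; minimax = 5.
4 ≠ 5, so there is no saddle point; optimal play is mixed.
Right is strictly dominated by Center, so the attacker never plays it.
On the remaining 2×2 (Left, Center vs Fortify, Screen):
Let the attacker play Left with probability p. Expected payoff against Fortify: 3p + 5(1−p) = −2p + 5; against Screen: 8p + 4(1−p) = 4p + 4.
Setting these equal: −2p + 5 = 4p + 4 ⇒ −6p = -1 ⇒ p = 1/6, and the value is (-2)·(1/6) + 5 = 14/3.
For the defender: with q = P(Fortify), equating Left's and Center's payoffs gives −5q + 8 = q + 4 ⇒ q = 2/3.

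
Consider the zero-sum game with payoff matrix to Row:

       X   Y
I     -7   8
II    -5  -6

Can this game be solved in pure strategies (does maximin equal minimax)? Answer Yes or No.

Row minima: I → -7, II → -6; maximin = -6.
Column maxima: X → -5, Y → 8; minimax = -5.
-6 ≠ -5, so no pure-strategy equilibrium exists.

No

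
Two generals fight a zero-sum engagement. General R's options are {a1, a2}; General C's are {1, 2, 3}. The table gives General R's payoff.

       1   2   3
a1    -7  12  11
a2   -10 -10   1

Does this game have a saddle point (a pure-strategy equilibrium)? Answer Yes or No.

Yes

Row minima: a1 → -7, a2 → -10; maximin = -7.
Column maxima: 1 → -7, 2 → 12, 3 → 11; minimax = -7.
maximin = minimax = -7, so a saddle point exists.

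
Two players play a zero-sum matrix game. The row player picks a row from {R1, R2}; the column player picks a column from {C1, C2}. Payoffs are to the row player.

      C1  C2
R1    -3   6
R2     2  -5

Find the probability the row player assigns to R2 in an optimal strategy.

9/16

Row minima: R1 → -3, R2 → -5; maximin = -3.
Column maxima: C1 → 2, C2 → 6; minimax = 2.
-3 ≠ 2, so there is no saddle point; optimal play is mixed.
Let the row player play R1 with probability p. Expected payoff against C1: (-3)p + 2(1−p) = −5p + 2; against C2: 6p + (-5)(1−p) = 11p − 5.
Setting these equal: −5p + 2 = 11p − 5 ⇒ −16p = -7 ⇒ p = 7/16, and the value is (-5)·(7/16) + 2 = -3/16.
For the column player: with q = P(C1), equating R1's and R2's payoffs gives −9q + 6 = 7q − 5 ⇒ q = 11/16.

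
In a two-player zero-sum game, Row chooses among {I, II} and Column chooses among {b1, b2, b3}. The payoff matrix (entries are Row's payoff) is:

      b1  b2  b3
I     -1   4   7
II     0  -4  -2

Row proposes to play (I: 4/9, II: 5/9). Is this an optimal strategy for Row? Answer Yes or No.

Against b1 this mix gives (4/9)·(-1) + (5/9)·0 = -4/9.
Against b2 this mix gives (4/9)·4 + (5/9)·(-4) = -4/9.
Against b3 this mix gives (4/9)·7 + (5/9)·(-2) = 2.
All of Column's active replies (b1, b2) yield -4/9, and no column does worse for Row. The mix makes Column indifferent and guarantees -4/9, so it is optimal.

Yes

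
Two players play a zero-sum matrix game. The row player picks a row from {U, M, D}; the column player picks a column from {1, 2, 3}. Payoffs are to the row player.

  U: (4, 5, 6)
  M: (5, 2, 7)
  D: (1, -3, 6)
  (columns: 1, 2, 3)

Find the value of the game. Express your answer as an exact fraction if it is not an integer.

17/4

Row minima: U → 4, M → 2, D → -3; maximin = 4.
Column maxima: 1 → 5, 2 → 5, 3 → 7; minimax = 5.
4 ≠ 5, so there is no saddle point; optimal play is mixed.
D is strictly dominated by M, so the row player never plays it.
3 is strictly dominated by 1 (it gives the row player strictly more in every row), so the column player never plays it.
On the remaining 2×2 (U, M vs 1, 2):
Let the row player play U with probability p. Expected payoff against 1: 4p + 5(1−p) = −p + 5; against 2: 5p + 2(1−p) = 3p + 2.
Setting these equal: −p + 5 = 3p + 2 ⇒ −4p = -3 ⇒ p = 3/4, and the value is (-1)·(3/4) + 5 = 17/4.
For the column player: with q = P(1), equating U's and M's payoffs gives −q + 5 = 3q + 2 ⇒ q = 3/4.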